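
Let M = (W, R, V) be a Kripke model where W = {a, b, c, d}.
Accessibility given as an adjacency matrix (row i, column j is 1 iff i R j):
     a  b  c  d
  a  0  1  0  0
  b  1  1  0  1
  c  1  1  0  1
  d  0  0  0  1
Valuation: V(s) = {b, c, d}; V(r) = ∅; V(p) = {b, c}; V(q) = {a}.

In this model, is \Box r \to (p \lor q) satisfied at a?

Yes

At a: \Box r is false, p \lor q is true, so \Box r \to (p \lor q) is true.
  At a: \Box r requires r at every successor {b}.
    r fails at b, so \Box r is false at a.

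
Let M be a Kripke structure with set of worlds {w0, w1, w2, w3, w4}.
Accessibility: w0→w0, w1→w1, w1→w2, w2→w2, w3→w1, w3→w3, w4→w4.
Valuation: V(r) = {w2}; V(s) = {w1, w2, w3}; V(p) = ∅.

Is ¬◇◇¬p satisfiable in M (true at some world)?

Let φ = ¬◇◇¬p. Evaluate φ at each world:
  w0 (successors {w0}): φ is false.
  w1 (successors {w1, w2}): φ is false.
  w2 (successors {w2}): φ is false.
  w3 (successors {w1, w3}): φ is false.
  w4 (successors {w4}): φ is false.
For instance, at w3:
  At w3: ◇◇¬p is true, so ¬◇◇¬p is false.
    At w3: ◇◇¬p requires ◇¬p at some successor in {w1, w3}.
      ◇¬p holds at w1, so ◇◇¬p is true at w3.

No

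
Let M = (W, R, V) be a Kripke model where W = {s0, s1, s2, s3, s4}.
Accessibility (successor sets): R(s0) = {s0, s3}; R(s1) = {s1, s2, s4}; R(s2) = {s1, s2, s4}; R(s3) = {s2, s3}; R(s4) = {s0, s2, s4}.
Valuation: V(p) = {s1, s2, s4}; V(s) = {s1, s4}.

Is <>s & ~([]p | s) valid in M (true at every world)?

No

Let φ = <>s & ~([]p | s). Evaluate φ at each world:
  s0 (successors {s0, s3}): φ is false.
  s1 (successors {s1, s2, s4}): φ is false.
  s2 (successors {s1, s2, s4}): φ is false.
  s3 (successors {s2, s3}): φ is false.
  s4 (successors {s0, s2, s4}): φ is false.
Detail at s0 (counterexample):
  At s0: <>s is false, ~([]p | s) is true, so <>s & ~([]p | s) is false.
    At s0: <>s requires s at some successor in {s0, s3}.
      At s0: s is false.
      At s3: s is false.
    So <>s is false at s0.
    At s0: []p | s is false, so ~([]p | s) is true.
      At s0: []p is false, s is false, so []p | s is false.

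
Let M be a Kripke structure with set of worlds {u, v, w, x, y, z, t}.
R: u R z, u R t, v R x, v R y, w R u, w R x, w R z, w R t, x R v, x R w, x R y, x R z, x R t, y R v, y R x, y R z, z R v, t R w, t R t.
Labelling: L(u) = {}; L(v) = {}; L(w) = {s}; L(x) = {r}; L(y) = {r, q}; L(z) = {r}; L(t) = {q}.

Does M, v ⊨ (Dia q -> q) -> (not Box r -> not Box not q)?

Yes

At v: Dia q -> q is false, not Box r -> not Box not q is true, so (Dia q -> q) -> (not Box r -> not Box not q) is true.
  At v: Dia q is true, q is false, so Dia q -> q is false.
    At v: Dia q requires q at some successor in {x, y}.
      q holds at y, so Dia q is true at v.
  At v: not Box r is false, not Box not q is true, so not Box r -> not Box not q is true.
    At v: Box r is true, so not Box r is false.
      At v: Box r requires r at every successor {x, y}.
        At x: r is true.
        At y: r is true.
      So Box r is true at v.
    At v: Box not q is false, so not Box not q is true.
      At v: Box not q requires not q at every successor {x, y}.
        not q fails at y, so Box not q is false at v.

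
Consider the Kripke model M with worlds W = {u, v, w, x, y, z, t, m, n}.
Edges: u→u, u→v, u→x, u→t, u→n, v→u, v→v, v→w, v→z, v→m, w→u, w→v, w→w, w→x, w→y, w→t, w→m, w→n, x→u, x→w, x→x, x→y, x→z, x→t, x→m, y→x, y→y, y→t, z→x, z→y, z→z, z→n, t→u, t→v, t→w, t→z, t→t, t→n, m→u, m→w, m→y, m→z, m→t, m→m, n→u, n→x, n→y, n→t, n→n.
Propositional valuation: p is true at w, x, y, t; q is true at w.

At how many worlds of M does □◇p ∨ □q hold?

Let φ = □◇p ∨ □q. Evaluate φ at each world:
  u (successors {u, v, x, t, n}): φ is true.
  v (successors {u, v, w, z, m}): φ is true.
  w (successors {u, v, w, x, y, t, m, n}): φ is true.
  x (successors {u, w, x, y, z, t, m}): φ is true.
  y (successors {x, y, t}): φ is true.
  z (successors {x, y, z, n}): φ is true.
  t (successors {u, v, w, z, t, n}): φ is true.
  m (successors {u, w, y, z, t, m}): φ is true.
  n (successors {u, x, y, t, n}): φ is true.
For instance, at n:
  At n: □◇p is true, □q is false, so □◇p ∨ □q is true.
    At n: □◇p requires ◇p at every successor {u, x, y, t, n}.
      At u: ◇p is true.
      At x: ◇p is true.
      At y: ◇p is true.
      At t: ◇p is true.
      At n: ◇p is true.
    So □◇p is true at n.
    At n: □q requires q at every successor {u, x, y, t, n}.
      q fails at u, so □q is false at n.
Satisfying worlds: {u, v, w, x, y, z, t, m, n}

9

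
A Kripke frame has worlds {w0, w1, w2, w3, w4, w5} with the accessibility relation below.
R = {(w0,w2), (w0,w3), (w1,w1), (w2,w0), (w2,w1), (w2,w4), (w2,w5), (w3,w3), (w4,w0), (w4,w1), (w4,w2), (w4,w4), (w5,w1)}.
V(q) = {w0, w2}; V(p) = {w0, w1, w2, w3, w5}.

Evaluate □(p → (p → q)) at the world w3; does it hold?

Recall that □ψ holds at a world iff ψ holds at every accessible world, and ◇ψ holds iff ψ holds at some accessible world.
At w3: □(p → (p → q)) requires p → (p → q) at every successor {w3}.
  p → (p → q) fails at w3, so □(p → (p → q)) is false at w3.

No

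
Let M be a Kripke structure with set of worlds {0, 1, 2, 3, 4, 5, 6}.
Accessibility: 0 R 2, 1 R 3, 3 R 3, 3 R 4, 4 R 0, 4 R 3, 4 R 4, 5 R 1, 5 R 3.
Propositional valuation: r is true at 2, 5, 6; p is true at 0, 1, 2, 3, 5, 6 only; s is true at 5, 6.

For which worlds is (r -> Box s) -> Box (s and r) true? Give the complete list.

Let φ = (r -> Box s) -> Box (s and r). Evaluate φ at each world:
  0 (successors {2}): φ is false.
  1 (successors {3}): φ is false.
  2 (successors ∅): φ is true.
  3 (successors {3, 4}): φ is false.
  4 (successors {0, 3, 4}): φ is false.
  5 (successors {1, 3}): φ is true.
  6 (successors ∅): φ is true.
For instance, at 3:
  At 3: r -> Box s is true, Box (s and r) is false, so (r -> Box s) -> Box (s and r) is false.
    At 3: r is false, Box s is false, so r -> Box s is true.
      At 3: Box s requires s at every successor {3, 4}.
        s fails at 3, so Box s is false at 3.
    At 3: Box (s and r) requires s and r at every successor {3, 4}.
      s and r fails at 3, so Box (s and r) is false at 3.
Satisfying worlds: {2, 5, 6}

2, 5, 6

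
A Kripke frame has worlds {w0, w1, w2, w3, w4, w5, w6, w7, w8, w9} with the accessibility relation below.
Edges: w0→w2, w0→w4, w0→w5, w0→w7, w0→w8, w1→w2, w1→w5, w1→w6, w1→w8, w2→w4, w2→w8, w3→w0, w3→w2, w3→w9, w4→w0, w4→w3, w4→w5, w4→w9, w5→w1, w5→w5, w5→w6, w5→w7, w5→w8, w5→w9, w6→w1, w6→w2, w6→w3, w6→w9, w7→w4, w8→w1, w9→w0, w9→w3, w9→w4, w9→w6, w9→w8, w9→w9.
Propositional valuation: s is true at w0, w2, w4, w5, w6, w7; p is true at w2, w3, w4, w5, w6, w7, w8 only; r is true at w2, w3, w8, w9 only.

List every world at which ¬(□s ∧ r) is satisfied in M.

Let φ = ¬(□s ∧ r). Evaluate φ at each world:
  w0 (successors {w2, w4, w5, w7, w8}): φ is true.
  w1 (successors {w2, w5, w6, w8}): φ is true.
  w2 (successors {w4, w8}): φ is true.
  w3 (successors {w0, w2, w9}): φ is true.
  w4 (successors {w0, w3, w5, w9}): φ is true.
  w5 (successors {w1, w5, w6, w7, w8, w9}): φ is true.
  w6 (successors {w1, w2, w3, w9}): φ is true.
  w7 (successors {w4}): φ is true.
  w8 (successors {w1}): φ is true.
  w9 (successors {w0, w3, w4, w6, w8, w9}): φ is true.
For instance, at w3:
  At w3: □s ∧ r is false, so ¬(□s ∧ r) is true.
    At w3: □s is false, r is true, so □s ∧ r is false.
      At w3: □s requires s at every successor {w0, w2, w9}.
        s fails at w9, so □s is false at w3.
Satisfying worlds: {w0, w1, w2, w3, w4, w5, w6, w7, w8, w9}

w0, w1, w2, w3, w4, w5, w6, w7, w8, w9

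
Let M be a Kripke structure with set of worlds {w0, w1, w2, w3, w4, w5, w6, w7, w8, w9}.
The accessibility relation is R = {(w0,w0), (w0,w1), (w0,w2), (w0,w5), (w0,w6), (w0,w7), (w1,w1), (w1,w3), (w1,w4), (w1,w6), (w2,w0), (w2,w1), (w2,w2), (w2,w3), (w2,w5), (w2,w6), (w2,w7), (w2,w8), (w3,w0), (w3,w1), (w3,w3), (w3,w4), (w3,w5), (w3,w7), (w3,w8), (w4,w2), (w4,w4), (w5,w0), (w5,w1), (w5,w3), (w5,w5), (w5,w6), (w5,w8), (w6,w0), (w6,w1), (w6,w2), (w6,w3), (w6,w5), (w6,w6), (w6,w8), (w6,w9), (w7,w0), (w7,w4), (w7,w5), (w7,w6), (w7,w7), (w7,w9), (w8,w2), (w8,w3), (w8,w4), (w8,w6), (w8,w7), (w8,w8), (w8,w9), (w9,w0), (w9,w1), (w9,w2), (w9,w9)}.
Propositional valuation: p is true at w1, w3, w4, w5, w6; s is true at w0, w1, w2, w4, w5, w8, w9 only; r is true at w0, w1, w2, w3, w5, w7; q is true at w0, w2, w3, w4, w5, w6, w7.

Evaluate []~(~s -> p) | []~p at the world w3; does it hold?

At w3: []~(~s -> p) is false, []~p is false, so []~(~s -> p) | []~p is false.
  At w3: []~(~s -> p) requires ~(~s -> p) at every successor {w0, w1, w3, w4, w5, w7, w8}.
    ~(~s -> p) fails at w0, so []~(~s -> p) is false at w3.
  At w3: []~p requires ~p at every successor {w0, w1, w3, w4, w5, w7, w8}.
    ~p fails at w1, so []~p is false at w3.

No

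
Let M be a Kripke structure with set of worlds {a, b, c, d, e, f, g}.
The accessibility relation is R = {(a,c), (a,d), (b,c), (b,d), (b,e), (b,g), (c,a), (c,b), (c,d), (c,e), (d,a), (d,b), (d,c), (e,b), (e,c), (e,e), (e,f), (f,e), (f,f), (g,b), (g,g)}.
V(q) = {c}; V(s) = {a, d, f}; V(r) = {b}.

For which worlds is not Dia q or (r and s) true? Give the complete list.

c, f, g

Let φ = not Dia q or (r and s). Evaluate φ at each world:
  a (successors {c, d}): φ is false.
  b (successors {c, d, e, g}): φ is false.
  c (successors {a, b, d, e}): φ is true.
  d (successors {a, b, c}): φ is false.
  e (successors {b, c, e, f}): φ is false.
  f (successors {e, f}): φ is true.
  g (successors {b, g}): φ is true.
For instance, at e:
  At e: not Dia q is false, r and s is false, so not Dia q or (r and s) is false.
    At e: Dia q is true, so not Dia q is false.
      At e: Dia q requires q at some successor in {b, c, e, f}.
        q holds at c, so Dia q is true at e.
Satisfying worlds: {c, f, g}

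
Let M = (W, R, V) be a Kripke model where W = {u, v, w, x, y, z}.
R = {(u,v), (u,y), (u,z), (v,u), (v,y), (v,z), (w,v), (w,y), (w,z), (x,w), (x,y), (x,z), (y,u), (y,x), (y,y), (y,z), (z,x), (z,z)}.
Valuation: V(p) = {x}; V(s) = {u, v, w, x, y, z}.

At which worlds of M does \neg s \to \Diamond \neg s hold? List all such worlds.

Let φ = \neg s \to \Diamond \neg s. Evaluate φ at each world:
  u (successors {v, y, z}): φ is true.
  v (successors {u, y, z}): φ is true.
  w (successors {v, y, z}): φ is true.
  x (successors {w, y, z}): φ is true.
  y (successors {u, x, y, z}): φ is true.
  z (successors {x, z}): φ is true.
For instance, at x:
  At x: \neg s is false, \Diamond \neg s is false, so \neg s \to \Diamond \neg s is true.
    At x: \Diamond \neg s requires \neg s at some successor in {w, y, z}.
      At w: \neg s is false.
      At y: \neg s is false.
      At z: \neg s is false.
    So \Diamond \neg s is false at x.
Satisfying worlds: {u, v, w, x, y, z}

u, v, w, x, y, z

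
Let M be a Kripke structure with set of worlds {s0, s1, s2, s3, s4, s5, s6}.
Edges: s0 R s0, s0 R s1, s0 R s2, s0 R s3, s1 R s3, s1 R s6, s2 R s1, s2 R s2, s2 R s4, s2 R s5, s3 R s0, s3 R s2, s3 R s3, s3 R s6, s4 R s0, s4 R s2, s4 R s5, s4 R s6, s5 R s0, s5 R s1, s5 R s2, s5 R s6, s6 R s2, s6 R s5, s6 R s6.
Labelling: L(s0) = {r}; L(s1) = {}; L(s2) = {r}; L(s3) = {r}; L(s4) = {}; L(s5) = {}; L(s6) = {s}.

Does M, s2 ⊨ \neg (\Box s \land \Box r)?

At s2: \Box s \land \Box r is false, so \neg (\Box s \land \Box r) is true.
  At s2: \Box s is false, \Box r is false, so \Box s \land \Box r is false.
    At s2: \Box s requires s at every successor {s1, s2, s4, s5}.
      s fails at s1, so \Box s is false at s2.
    At s2: \Box r requires r at every successor {s1, s2, s4, s5}.
      r fails at s1, so \Box r is false at s2.

Yes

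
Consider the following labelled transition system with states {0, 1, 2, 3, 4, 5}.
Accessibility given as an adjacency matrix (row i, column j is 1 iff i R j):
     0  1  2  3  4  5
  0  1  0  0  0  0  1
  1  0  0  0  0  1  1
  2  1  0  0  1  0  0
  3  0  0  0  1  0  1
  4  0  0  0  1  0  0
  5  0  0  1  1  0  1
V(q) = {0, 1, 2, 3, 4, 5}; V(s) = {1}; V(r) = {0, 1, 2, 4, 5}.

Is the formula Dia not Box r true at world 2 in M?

At 2: Dia not Box r requires not Box r at some successor in {0, 3}.
  not Box r holds at 3, so Dia not Box r is true at 2.
    At 3: Box r is false, so not Box r is true.
      At 3: Box r requires r at every successor {3, 5}.
        r fails at 3, so Box r is false at 3.

Yes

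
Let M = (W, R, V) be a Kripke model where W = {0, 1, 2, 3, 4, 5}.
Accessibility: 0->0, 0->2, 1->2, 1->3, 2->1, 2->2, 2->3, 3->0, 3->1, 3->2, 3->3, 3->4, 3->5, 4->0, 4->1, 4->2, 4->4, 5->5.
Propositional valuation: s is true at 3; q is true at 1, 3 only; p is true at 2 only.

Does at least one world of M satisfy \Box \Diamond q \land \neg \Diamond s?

Let φ = \Box \Diamond q \land \neg \Diamond s. Evaluate φ at each world:
  0 (successors {0, 2}): φ is false.
  1 (successors {2, 3}): φ is false.
  2 (successors {1, 2, 3}): φ is false.
  3 (successors {0, 1, 2, 3, 4, 5}): φ is false.
  4 (successors {0, 1, 2, 4}): φ is false.
  5 (successors {5}): φ is false.
For instance, at 3:
  At 3: \Box \Diamond q is false, \neg \Diamond s is false, so \Box \Diamond q \land \neg \Diamond s is false.
    At 3: \Box \Diamond q requires \Diamond q at every successor {0, 1, 2, 3, 4, 5}.
      \Diamond q fails at 0, so \Box \Diamond q is false at 3.
    At 3: \Diamond s is true, so \neg \Diamond s is false.
      At 3: \Diamond s requires s at some successor in {0, 1, 2, 3, 4, 5}.
        s holds at 3, so \Diamond s is true at 3.

No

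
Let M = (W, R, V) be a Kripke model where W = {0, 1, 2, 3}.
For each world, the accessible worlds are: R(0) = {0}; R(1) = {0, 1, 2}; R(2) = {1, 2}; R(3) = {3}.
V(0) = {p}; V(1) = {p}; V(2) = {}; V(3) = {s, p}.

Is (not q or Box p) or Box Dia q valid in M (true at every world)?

Yes

Recall that Box ψ holds at a world iff ψ holds at every accessible world, and Dia ψ holds iff ψ holds at some accessible world.
Let φ = (not q or Box p) or Box Dia q. Evaluate φ at each world:
  0 (successors {0}): φ is true.
  1 (successors {0, 1, 2}): φ is true.
  2 (successors {1, 2}): φ is true.
  3 (successors {3}): φ is true.
For instance, at 3:
  At 3: not q or Box p is true, Box Dia q is false, so (not q or Box p) or Box Dia q is true.
    At 3: not q is true, Box p is true, so not q or Box p is true.
      At 3: Box p requires p at every successor {3}.
        At 3: p is true.
      So Box p is true at 3.
    At 3: Box Dia q requires Dia q at every successor {3}.
      Dia q fails at 3, so Box Dia q is false at 3.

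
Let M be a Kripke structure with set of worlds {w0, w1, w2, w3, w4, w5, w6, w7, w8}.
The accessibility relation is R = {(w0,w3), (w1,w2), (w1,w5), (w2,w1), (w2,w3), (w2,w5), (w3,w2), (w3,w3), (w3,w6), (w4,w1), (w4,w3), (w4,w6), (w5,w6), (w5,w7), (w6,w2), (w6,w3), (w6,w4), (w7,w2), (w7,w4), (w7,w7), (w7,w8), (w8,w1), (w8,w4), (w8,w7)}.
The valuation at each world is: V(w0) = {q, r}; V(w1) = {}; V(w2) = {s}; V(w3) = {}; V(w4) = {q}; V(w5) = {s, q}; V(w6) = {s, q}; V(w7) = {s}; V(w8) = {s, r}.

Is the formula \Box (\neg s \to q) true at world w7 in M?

Recall that \Box ψ holds at a world iff ψ holds at every accessible world, and \Diamond ψ holds iff ψ holds at some accessible world.
At w7: \Box (\neg s \to q) requires \neg s \to q at every successor {w2, w4, w7, w8}.
  At w2: \neg s \to q is true.
  At w4: \neg s \to q is true.
  At w7: \neg s \to q is true.
  At w8: \neg s \to q is true.
So \Box (\neg s \to q) is true at w7.

Yes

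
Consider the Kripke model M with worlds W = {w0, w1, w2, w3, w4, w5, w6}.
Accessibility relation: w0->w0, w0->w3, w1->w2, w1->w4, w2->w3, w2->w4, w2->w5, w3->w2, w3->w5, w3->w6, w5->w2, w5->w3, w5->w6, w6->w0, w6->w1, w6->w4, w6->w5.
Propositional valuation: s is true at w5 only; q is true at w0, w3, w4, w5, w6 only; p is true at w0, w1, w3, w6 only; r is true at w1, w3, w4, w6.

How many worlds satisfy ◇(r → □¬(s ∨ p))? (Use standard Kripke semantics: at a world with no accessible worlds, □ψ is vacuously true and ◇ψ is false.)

6

Let φ = ◇(r → □¬(s ∨ p)). Evaluate φ at each world:
  w0 (successors {w0, w3}): φ is true.
  w1 (successors {w2, w4}): φ is true.
  w2 (successors {w3, w4, w5}): φ is true.
  w3 (successors {w2, w5, w6}): φ is true.
  w4 (successors ∅): φ is false.
  w5 (successors {w2, w3, w6}): φ is true.
  w6 (successors {w0, w1, w4, w5}): φ is true.
For instance, at w3:
  At w3: ◇(r → □¬(s ∨ p)) requires r → □¬(s ∨ p) at some successor in {w2, w5, w6}.
    r → □¬(s ∨ p) holds at w2, so ◇(r → □¬(s ∨ p)) is true at w3.
      At w2: r is false, □¬(s ∨ p) is false, so r → □¬(s ∨ p) is true.
Satisfying worlds: {w0, w1, w2, w3, w5, w6}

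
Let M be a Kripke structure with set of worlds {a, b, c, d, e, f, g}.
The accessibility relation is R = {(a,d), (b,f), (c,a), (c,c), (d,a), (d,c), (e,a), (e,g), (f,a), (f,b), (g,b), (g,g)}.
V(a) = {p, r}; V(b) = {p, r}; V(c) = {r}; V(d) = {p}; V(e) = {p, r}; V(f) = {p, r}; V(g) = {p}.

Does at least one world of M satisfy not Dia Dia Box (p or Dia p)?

No

Let φ = not Dia Dia Box (p or Dia p). Evaluate φ at each world:
  a (successors {d}): φ is false.
  b (successors {f}): φ is false.
  c (successors {a, c}): φ is false.
  d (successors {a, c}): φ is false.
  e (successors {a, g}): φ is false.
  f (successors {a, b}): φ is false.
  g (successors {b, g}): φ is false.
For instance, at e:
  At e: Dia Dia Box (p or Dia p) is true, so not Dia Dia Box (p or Dia p) is false.
    At e: Dia Dia Box (p or Dia p) requires Dia Box (p or Dia p) at some successor in {a, g}.
      Dia Box (p or Dia p) holds at a, so Dia Dia Box (p or Dia p) is true at e.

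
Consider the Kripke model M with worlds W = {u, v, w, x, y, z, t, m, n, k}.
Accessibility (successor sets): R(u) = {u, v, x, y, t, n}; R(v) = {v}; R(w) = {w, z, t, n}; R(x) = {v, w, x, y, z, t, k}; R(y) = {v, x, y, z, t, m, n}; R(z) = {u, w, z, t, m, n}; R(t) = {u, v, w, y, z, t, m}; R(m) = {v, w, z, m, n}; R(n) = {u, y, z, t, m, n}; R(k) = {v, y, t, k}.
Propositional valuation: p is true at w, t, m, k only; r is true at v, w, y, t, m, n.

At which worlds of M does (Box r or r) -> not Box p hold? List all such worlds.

Let φ = (Box r or r) -> not Box p. Evaluate φ at each world:
  u (successors {u, v, x, y, t, n}): φ is true.
  v (successors {v}): φ is true.
  w (successors {w, z, t, n}): φ is true.
  x (successors {v, w, x, y, z, t, k}): φ is true.
  y (successors {v, x, y, z, t, m, n}): φ is true.
  z (successors {u, w, z, t, m, n}): φ is true.
  t (successors {u, v, w, y, z, t, m}): φ is true.
  m (successors {v, w, z, m, n}): φ is true.
  n (successors {u, y, z, t, m, n}): φ is true.
  k (successors {v, y, t, k}): φ is true.
For instance, at t:
  At t: Box r or r is true, not Box p is true, so (Box r or r) -> not Box p is true.
    At t: Box r is false, r is true, so Box r or r is true.
      At t: Box r requires r at every successor {u, v, w, y, z, t, m}.
        r fails at u, so Box r is false at t.
    At t: Box p is false, so not Box p is true.
      At t: Box p requires p at every successor {u, v, w, y, z, t, m}.
        p fails at u, so Box p is false at t.
Satisfying worlds: {u, v, w, x, y, z, t, m, n, k}

u, v, w, x, y, z, t, m, n, k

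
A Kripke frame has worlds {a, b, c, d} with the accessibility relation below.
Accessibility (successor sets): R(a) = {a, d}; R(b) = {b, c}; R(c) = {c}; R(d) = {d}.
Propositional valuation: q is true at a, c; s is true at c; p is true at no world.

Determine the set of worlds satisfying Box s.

Let φ = Box s. Evaluate φ at each world:
  a (successors {a, d}): φ is false.
  b (successors {b, c}): φ is false.
  c (successors {c}): φ is true.
  d (successors {d}): φ is false.
For instance, at b:
  At b: Box s requires s at every successor {b, c}.
    s fails at b, so Box s is false at b.
Satisfying worlds: {c}

c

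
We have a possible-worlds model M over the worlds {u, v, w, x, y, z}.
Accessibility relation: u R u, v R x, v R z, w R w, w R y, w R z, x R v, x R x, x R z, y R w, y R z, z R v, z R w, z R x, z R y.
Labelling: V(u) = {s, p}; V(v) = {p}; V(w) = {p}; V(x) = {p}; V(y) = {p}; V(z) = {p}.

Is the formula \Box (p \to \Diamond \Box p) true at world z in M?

Yes

Recall that \Box ψ holds at a world iff ψ holds at every accessible world, and \Diamond ψ holds iff ψ holds at some accessible world.
At z: \Box (p \to \Diamond \Box p) requires p \to \Diamond \Box p at every successor {v, w, x, y}.
  At v: p \to \Diamond \Box p is true.
  At w: p \to \Diamond \Box p is true.
  At x: p \to \Diamond \Box p is true.
  At y: p \to \Diamond \Box p is true.
So \Box (p \to \Diamond \Box p) is true at z.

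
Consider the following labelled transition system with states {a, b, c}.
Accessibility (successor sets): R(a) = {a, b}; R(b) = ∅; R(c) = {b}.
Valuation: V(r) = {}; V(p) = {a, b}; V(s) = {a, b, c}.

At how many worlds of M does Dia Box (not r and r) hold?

2

Let φ = Dia Box (not r and r). Evaluate φ at each world:
  a (successors {a, b}): φ is true.
  b (successors ∅): φ is false.
  c (successors {b}): φ is true.
For instance, at a:
  At a: Dia Box (not r and r) requires Box (not r and r) at some successor in {a, b}.
    Box (not r and r) holds at b, so Dia Box (not r and r) is true at a.
      At b: no accessible worlds, so Box (not r and r) holds vacuously.
Satisfying worlds: {a, c}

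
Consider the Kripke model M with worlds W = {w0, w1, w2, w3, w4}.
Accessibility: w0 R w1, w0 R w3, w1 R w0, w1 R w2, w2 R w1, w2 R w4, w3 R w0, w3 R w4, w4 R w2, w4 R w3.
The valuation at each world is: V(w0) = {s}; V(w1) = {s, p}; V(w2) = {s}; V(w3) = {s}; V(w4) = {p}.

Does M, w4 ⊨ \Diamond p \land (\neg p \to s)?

No

At w4: \Diamond p is false, \neg p \to s is true, so \Diamond p \land (\neg p \to s) is false.
  At w4: \Diamond p requires p at some successor in {w2, w3}.
    At w2: p is false.
    At w3: p is false.
  So \Diamond p is false at w4.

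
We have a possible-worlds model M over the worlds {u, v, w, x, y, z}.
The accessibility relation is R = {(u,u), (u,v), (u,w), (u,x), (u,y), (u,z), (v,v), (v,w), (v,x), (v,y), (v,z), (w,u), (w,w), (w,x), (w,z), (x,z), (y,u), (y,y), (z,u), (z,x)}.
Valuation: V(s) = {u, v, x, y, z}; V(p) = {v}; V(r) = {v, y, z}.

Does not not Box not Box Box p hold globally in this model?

Let φ = not not Box not Box Box p. Evaluate φ at each world:
  u (successors {u, v, w, x, y, z}): φ is true.
  v (successors {v, w, x, y, z}): φ is true.
  w (successors {u, w, x, z}): φ is true.
  x (successors {z}): φ is true.
  y (successors {u, y}): φ is true.
  z (successors {u, x}): φ is true.
For instance, at x:
  At x: not Box not Box Box p is false, so not not Box not Box Box p is true.
    At x: Box not Box Box p is true, so not Box not Box Box p is false.
      At x: Box not Box Box p requires not Box Box p at every successor {z}.
        At z: not Box Box p is true.
      So Box not Box Box p is true at x.

Yes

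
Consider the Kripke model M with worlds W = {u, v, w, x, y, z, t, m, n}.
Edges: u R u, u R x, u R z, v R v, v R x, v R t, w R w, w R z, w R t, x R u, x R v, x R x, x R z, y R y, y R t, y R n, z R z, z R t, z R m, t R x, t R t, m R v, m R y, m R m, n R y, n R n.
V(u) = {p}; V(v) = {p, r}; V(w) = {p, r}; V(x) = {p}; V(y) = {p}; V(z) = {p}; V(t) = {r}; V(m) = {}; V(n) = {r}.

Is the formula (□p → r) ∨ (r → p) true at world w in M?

Yes

At w: □p → r is true, r → p is true, so (□p → r) ∨ (r → p) is true.
  At w: □p is false, r is true, so □p → r is true.
    At w: □p requires p at every successor {w, z, t}.
      p fails at t, so □p is false at w.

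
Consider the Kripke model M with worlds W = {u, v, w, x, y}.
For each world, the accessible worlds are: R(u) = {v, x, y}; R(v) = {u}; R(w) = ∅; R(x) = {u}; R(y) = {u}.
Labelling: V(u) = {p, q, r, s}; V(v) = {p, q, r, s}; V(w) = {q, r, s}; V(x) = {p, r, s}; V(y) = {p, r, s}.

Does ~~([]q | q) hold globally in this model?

Let φ = ~~([]q | q). Evaluate φ at each world:
  u (successors {v, x, y}): φ is true.
  v (successors {u}): φ is true.
  w (successors ∅): φ is true.
  x (successors {u}): φ is true.
  y (successors {u}): φ is true.
For instance, at u:
  At u: ~([]q | q) is false, so ~~([]q | q) is true.
    At u: []q | q is true, so ~([]q | q) is false.
      At u: []q is false, q is true, so []q | q is true.

Yes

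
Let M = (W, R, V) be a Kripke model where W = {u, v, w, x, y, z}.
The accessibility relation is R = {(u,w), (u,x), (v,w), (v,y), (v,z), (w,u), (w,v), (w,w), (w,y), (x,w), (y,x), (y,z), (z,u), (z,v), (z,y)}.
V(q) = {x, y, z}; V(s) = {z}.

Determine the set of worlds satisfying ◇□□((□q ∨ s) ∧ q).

Let φ = ◇□□((□q ∨ s) ∧ q). Evaluate φ at each world:
  u (successors {w, x}): φ is false.
  v (successors {w, y, z}): φ is false.
  w (successors {u, v, w, y}): φ is false.
  x (successors {w}): φ is false.
  y (successors {x, z}): φ is false.
  z (successors {u, v, y}): φ is false.
For instance, at z:
  At z: ◇□□((□q ∨ s) ∧ q) requires □□((□q ∨ s) ∧ q) at some successor in {u, v, y}.
    At u: □□((□q ∨ s) ∧ q) is false.
    At v: □□((□q ∨ s) ∧ q) is false.
    At y: □□((□q ∨ s) ∧ q) is false.
  So ◇□□((□q ∨ s) ∧ q) is false at z.
Satisfying worlds: none.

none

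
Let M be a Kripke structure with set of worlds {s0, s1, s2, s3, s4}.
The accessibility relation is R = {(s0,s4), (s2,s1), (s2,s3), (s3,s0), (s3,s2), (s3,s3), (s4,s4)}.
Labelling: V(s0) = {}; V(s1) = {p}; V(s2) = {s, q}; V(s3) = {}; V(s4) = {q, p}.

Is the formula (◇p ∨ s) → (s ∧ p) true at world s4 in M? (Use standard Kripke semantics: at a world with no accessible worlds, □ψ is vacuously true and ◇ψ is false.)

No

Recall that ◇ψ holds at a world iff ψ holds at some accessible world.
At s4: ◇p ∨ s is true, s ∧ p is false, so (◇p ∨ s) → (s ∧ p) is false.
  At s4: ◇p is true, s is false, so ◇p ∨ s is true.
    At s4: ◇p requires p at some successor in {s4}.
      p holds at s4, so ◇p is true at s4.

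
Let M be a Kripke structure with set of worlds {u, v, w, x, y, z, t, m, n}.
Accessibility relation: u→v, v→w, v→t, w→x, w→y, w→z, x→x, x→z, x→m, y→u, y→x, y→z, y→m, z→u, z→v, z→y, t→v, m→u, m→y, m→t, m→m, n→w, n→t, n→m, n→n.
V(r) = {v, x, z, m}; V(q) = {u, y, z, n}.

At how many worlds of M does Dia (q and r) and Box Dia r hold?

3

Let φ = Dia (q and r) and Box Dia r. Evaluate φ at each world:
  u (successors {v}): φ is false.
  v (successors {w, t}): φ is false.
  w (successors {x, y, z}): φ is true.
  x (successors {x, z, m}): φ is true.
  y (successors {u, x, z, m}): φ is true.
  z (successors {u, v, y}): φ is false.
  t (successors {v}): φ is false.
  m (successors {u, y, t, m}): φ is false.
  n (successors {w, t, m, n}): φ is false.
For instance, at n:
  At n: Dia (q and r) is false, Box Dia r is true, so Dia (q and r) and Box Dia r is false.
    At n: Dia (q and r) requires q and r at some successor in {w, t, m, n}.
      At w: q and r is false.
      At t: q and r is false.
      At m: q and r is false.
      At n: q and r is false.
    So Dia (q and r) is false at n.
    At n: Box Dia r requires Dia r at every successor {w, t, m, n}.
      At w: Dia r is true.
      At t: Dia r is true.
      At m: Dia r is true.
      At n: Dia r is true.
    So Box Dia r is true at n.
Satisfying worlds: {w, x, y}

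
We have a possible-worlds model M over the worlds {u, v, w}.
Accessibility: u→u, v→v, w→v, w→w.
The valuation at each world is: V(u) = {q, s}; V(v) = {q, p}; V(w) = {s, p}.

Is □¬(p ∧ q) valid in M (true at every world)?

No

Recall that □ψ holds at a world iff ψ holds at every accessible world, and ◇ψ holds iff ψ holds at some accessible world.
Let φ = □¬(p ∧ q). Evaluate φ at each world:
  u (successors {u}): φ is true.
  v (successors {v}): φ is false.
  w (successors {v, w}): φ is false.
Detail at v (counterexample):
  At v: □¬(p ∧ q) requires ¬(p ∧ q) at every successor {v}.
    ¬(p ∧ q) fails at v, so □¬(p ∧ q) is false at v.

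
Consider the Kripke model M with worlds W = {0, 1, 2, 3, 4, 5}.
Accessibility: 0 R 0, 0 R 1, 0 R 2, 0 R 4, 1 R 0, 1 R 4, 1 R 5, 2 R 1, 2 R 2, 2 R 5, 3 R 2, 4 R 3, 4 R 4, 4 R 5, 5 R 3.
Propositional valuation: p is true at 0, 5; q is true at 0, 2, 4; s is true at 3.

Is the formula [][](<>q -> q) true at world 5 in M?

Yes

Recall that []ψ holds at a world iff ψ holds at every accessible world, and <>ψ holds iff ψ holds at some accessible world.
At 5: [][](<>q -> q) requires [](<>q -> q) at every successor {3}.
    At 3: [](<>q -> q) requires <>q -> q at every successor {2}.
      At 2: <>q -> q is true.
    So [](<>q -> q) is true at 3.
So [][](<>q -> q) is true at 5.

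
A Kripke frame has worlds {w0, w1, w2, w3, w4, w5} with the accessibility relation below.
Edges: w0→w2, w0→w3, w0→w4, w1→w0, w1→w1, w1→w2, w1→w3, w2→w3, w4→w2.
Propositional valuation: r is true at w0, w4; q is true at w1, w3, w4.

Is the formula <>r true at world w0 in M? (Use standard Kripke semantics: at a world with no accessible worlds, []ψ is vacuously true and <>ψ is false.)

Yes

At w0: <>r requires r at some successor in {w2, w3, w4}.
  r holds at w4, so <>r is true at w0.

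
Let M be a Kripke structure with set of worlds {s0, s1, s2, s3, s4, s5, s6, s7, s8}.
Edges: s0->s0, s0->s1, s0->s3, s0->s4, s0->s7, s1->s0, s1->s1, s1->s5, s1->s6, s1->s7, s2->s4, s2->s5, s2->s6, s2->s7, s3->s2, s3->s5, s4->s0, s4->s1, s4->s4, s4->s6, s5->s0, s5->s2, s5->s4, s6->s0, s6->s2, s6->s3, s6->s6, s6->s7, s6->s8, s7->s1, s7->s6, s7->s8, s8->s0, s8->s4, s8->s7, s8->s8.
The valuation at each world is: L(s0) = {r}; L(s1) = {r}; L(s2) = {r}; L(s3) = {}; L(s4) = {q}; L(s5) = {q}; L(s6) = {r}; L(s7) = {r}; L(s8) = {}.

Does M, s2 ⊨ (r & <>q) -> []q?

At s2: r & <>q is true, []q is false, so (r & <>q) -> []q is false.
  At s2: r is true, <>q is true, so r & <>q is true.
    At s2: <>q requires q at some successor in {s4, s5, s6, s7}.
      q holds at s4, so <>q is true at s2.
  At s2: []q requires q at every successor {s4, s5, s6, s7}.
    q fails at s6, so []q is false at s2.

No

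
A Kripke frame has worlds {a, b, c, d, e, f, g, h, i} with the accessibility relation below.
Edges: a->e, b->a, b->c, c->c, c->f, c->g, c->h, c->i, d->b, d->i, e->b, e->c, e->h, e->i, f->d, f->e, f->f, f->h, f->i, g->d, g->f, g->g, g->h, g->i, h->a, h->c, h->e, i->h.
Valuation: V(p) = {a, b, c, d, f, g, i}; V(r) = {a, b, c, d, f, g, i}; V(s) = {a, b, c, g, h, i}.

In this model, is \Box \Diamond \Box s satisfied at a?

Yes

At a: \Box \Diamond \Box s requires \Diamond \Box s at every successor {e}.
    At e: \Diamond \Box s requires \Box s at some successor in {b, c, h, i}.
      \Box s holds at b, so \Diamond \Box s is true at e.
So \Box \Diamond \Box s is true at a.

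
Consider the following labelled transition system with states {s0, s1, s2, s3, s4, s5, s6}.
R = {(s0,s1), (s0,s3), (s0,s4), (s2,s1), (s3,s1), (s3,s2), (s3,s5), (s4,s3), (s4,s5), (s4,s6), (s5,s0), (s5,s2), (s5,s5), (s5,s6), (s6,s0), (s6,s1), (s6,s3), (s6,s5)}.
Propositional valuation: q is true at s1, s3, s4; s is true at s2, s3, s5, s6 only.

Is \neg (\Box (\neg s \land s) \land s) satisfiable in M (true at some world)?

Yes

Let φ = \neg (\Box (\neg s \land s) \land s). Evaluate φ at each world:
  s0 (successors {s1, s3, s4}): φ is true.
  s1 (successors ∅): φ is true.
  s2 (successors {s1}): φ is true.
  s3 (successors {s1, s2, s5}): φ is true.
  s4 (successors {s3, s5, s6}): φ is true.
  s5 (successors {s0, s2, s5, s6}): φ is true.
  s6 (successors {s0, s1, s3, s5}): φ is true.
Detail at s0 (witness):
  At s0: \Box (\neg s \land s) \land s is false, so \neg (\Box (\neg s \land s) \land s) is true.
    At s0: \Box (\neg s \land s) is false, s is false, so \Box (\neg s \land s) \land s is false.
      At s0: \Box (\neg s \land s) requires \neg s \land s at every successor {s1, s3, s4}.
        \neg s \land s fails at s1, so \Box (\neg s \land s) is false at s0.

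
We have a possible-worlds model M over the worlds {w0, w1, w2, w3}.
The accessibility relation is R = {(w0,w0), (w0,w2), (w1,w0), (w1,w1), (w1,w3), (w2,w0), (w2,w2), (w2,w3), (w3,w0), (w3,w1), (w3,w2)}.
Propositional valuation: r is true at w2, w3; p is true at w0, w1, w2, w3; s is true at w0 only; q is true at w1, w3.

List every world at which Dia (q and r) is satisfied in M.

Recall that Dia ψ holds at a world iff ψ holds at some accessible world.
Let φ = Dia (q and r). Evaluate φ at each world:
  w0 (successors {w0, w2}): φ is false.
  w1 (successors {w0, w1, w3}): φ is true.
  w2 (successors {w0, w2, w3}): φ is true.
  w3 (successors {w0, w1, w2}): φ is false.
For instance, at w2:
  At w2: Dia (q and r) requires q and r at some successor in {w0, w2, w3}.
    q and r holds at w3, so Dia (q and r) is true at w2.
Satisfying worlds: {w1, w2}

w1, w2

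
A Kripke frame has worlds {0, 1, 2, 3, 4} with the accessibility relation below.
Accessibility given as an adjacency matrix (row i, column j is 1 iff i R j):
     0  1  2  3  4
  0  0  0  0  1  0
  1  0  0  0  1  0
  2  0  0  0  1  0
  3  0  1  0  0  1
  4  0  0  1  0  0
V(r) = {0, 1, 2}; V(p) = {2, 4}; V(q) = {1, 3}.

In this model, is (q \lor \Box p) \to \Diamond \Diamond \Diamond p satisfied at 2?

Yes

Recall that \Box ψ holds at a world iff ψ holds at every accessible world, and \Diamond ψ holds iff ψ holds at some accessible world.
At 2: q \lor \Box p is false, \Diamond \Diamond \Diamond p is true, so (q \lor \Box p) \to \Diamond \Diamond \Diamond p is true.
  At 2: q is false, \Box p is false, so q \lor \Box p is false.
    At 2: \Box p requires p at every successor {3}.
      p fails at 3, so \Box p is false at 2.
  At 2: \Diamond \Diamond \Diamond p requires \Diamond \Diamond p at some successor in {3}.
    \Diamond \Diamond p holds at 3, so \Diamond \Diamond \Diamond p is true at 2.
      At 3: \Diamond \Diamond p requires \Diamond p at some successor in {1, 4}.
        \Diamond p holds at 4, so \Diamond \Diamond p is true at 3.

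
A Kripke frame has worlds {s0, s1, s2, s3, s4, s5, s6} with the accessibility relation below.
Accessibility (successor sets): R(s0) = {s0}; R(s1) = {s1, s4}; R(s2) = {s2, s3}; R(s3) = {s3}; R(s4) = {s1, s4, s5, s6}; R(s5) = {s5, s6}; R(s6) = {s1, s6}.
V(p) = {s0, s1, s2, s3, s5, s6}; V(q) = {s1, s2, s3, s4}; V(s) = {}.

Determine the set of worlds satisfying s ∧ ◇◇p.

none

Let φ = s ∧ ◇◇p. Evaluate φ at each world:
  s0 (successors {s0}): φ is false.
  s1 (successors {s1, s4}): φ is false.
  s2 (successors {s2, s3}): φ is false.
  s3 (successors {s3}): φ is false.
  s4 (successors {s1, s4, s5, s6}): φ is false.
  s5 (successors {s5, s6}): φ is false.
  s6 (successors {s1, s6}): φ is false.
For instance, at s2:
  At s2: s is false, ◇◇p is true, so s ∧ ◇◇p is false.
    At s2: ◇◇p requires ◇p at some successor in {s2, s3}.
      ◇p holds at s2, so ◇◇p is true at s2.
Satisfying worlds: none.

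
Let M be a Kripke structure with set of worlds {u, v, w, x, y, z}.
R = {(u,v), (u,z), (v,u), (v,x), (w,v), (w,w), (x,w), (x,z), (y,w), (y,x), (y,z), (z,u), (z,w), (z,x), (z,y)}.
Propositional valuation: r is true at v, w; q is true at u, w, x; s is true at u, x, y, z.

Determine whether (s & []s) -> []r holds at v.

Yes

At v: s & []s is false, []r is false, so (s & []s) -> []r is true.
  At v: s is false, []s is true, so s & []s is false.
    At v: []s requires s at every successor {u, x}.
      At u: s is true.
      At x: s is true.
    So []s is true at v.
  At v: []r requires r at every successor {u, x}.
    r fails at u, so []r is false at v.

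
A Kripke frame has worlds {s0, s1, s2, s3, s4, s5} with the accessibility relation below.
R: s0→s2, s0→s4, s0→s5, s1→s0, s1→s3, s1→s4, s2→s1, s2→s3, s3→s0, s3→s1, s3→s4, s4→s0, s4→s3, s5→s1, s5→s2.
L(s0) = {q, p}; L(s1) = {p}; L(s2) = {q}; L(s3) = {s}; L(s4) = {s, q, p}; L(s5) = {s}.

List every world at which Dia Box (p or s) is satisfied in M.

s0, s1, s2, s3, s4, s5

Recall that Box ψ holds at a world iff ψ holds at every accessible world, and Dia ψ holds iff ψ holds at some accessible world.
Let φ = Dia Box (p or s). Evaluate φ at each world:
  s0 (successors {s2, s4, s5}): φ is true.
  s1 (successors {s0, s3, s4}): φ is true.
  s2 (successors {s1, s3}): φ is true.
  s3 (successors {s0, s1, s4}): φ is true.
  s4 (successors {s0, s3}): φ is true.
  s5 (successors {s1, s2}): φ is true.
For instance, at s2:
  At s2: Dia Box (p or s) requires Box (p or s) at some successor in {s1, s3}.
    Box (p or s) holds at s1, so Dia Box (p or s) is true at s2.
      At s1: Box (p or s) requires p or s at every successor {s0, s3, s4}.
        At s0: p or s is true.
        At s3: p or s is true.
        At s4: p or s is true.
      So Box (p or s) is true at s1.
Satisfying worlds: {s0, s1, s2, s3, s4, s5}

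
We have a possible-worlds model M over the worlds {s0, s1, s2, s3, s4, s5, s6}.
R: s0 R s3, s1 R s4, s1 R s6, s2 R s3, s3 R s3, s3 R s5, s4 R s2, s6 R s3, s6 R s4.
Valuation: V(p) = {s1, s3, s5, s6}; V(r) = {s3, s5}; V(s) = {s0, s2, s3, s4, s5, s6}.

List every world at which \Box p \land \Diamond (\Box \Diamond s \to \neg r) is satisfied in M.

s0, s2, s3

Let φ = \Box p \land \Diamond (\Box \Diamond s \to \neg r). Evaluate φ at each world:
  s0 (successors {s3}): φ is true.
  s1 (successors {s4, s6}): φ is false.
  s2 (successors {s3}): φ is true.
  s3 (successors {s3, s5}): φ is true.
  s4 (successors {s2}): φ is false.
  s5 (successors ∅): φ is false.
  s6 (successors {s3, s4}): φ is false.
For instance, at s2:
  At s2: \Box p is true, \Diamond (\Box \Diamond s \to \neg r) is true, so \Box p \land \Diamond (\Box \Diamond s \to \neg r) is true.
    At s2: \Box p requires p at every successor {s3}.
      At s3: p is true.
    So \Box p is true at s2.
    At s2: \Diamond (\Box \Diamond s \to \neg r) requires \Box \Diamond s \to \neg r at some successor in {s3}.
      \Box \Diamond s \to \neg r holds at s3, so \Diamond (\Box \Diamond s \to \neg r) is true at s2.
Satisfying worlds: {s0, s2, s3}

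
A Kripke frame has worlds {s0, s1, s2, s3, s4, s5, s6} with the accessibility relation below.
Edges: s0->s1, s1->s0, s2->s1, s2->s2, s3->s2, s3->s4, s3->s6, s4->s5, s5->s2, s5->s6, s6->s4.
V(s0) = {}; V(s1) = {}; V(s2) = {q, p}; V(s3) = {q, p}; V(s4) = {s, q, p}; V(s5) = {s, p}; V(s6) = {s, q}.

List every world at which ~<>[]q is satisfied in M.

Let φ = ~<>[]q. Evaluate φ at each world:
  s0 (successors {s1}): φ is true.
  s1 (successors {s0}): φ is true.
  s2 (successors {s1, s2}): φ is true.
  s3 (successors {s2, s4, s6}): φ is false.
  s4 (successors {s5}): φ is false.
  s5 (successors {s2, s6}): φ is false.
  s6 (successors {s4}): φ is true.
For instance, at s5:
  At s5: <>[]q is true, so ~<>[]q is false.
    At s5: <>[]q requires []q at some successor in {s2, s6}.
      []q holds at s6, so <>[]q is true at s5.
Satisfying worlds: {s0, s1, s2, s6}

s0, s1, s2, s6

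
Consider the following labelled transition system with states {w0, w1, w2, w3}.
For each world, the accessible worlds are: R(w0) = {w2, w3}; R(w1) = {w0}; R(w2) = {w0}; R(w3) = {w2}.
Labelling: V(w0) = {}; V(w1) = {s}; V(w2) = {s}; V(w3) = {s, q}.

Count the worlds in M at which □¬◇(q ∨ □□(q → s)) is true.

Let φ = □¬◇(q ∨ □□(q → s)). Evaluate φ at each world:
  w0 (successors {w2, w3}): φ is false.
  w1 (successors {w0}): φ is false.
  w2 (successors {w0}): φ is false.
  w3 (successors {w2}): φ is false.
For instance, at w3:
  At w3: □¬◇(q ∨ □□(q → s)) requires ¬◇(q ∨ □□(q → s)) at every successor {w2}.
    ¬◇(q ∨ □□(q → s)) fails at w2, so □¬◇(q ∨ □□(q → s)) is false at w3.
      At w2: ◇(q ∨ □□(q → s)) is true, so ¬◇(q ∨ □□(q → s)) is false.
Satisfying worlds: none.

0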